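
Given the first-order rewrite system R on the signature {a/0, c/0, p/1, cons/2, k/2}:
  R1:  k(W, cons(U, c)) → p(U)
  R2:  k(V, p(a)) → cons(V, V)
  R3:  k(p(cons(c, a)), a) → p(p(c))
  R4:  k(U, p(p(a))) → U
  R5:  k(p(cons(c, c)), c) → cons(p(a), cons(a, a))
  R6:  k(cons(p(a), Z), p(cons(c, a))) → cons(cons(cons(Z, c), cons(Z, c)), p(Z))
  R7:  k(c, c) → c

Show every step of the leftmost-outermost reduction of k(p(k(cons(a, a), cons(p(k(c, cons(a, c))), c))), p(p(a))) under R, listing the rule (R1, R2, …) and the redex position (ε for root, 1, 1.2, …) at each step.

p(p(p(p(a))))

1. k(p(k(cons(a, a), cons(p(k(c, cons(a, c))), c))), p(p(a)))  →  p(k(cons(a, a), cons(p(k(c, cons(a, c))), c)))   [R4 at ε]
2. p(k(cons(a, a), cons(p(k(c, cons(a, c))), c)))  →  p(p(p(k(c, cons(a, c)))))   [R1 at 1]
3. p(p(p(k(c, cons(a, c)))))  →  p(p(p(p(a))))   [R1 at 1.1.1]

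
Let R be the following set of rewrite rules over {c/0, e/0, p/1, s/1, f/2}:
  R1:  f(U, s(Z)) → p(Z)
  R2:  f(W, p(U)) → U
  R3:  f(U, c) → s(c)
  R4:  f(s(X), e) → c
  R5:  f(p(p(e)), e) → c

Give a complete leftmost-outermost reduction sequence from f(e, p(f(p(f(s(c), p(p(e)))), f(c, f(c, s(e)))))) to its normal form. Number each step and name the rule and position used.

c

1. f(e, p(f(p(f(s(c), p(p(e)))), f(c, f(c, s(e))))))  →  f(p(f(s(c), p(p(e)))), f(c, f(c, s(e))))   [R2 at ε]
2. f(p(f(s(c), p(p(e)))), f(c, f(c, s(e))))  →  f(p(p(e)), f(c, f(c, s(e))))   [R2 at 1.1]
3. f(p(p(e)), f(c, f(c, s(e))))  →  f(p(p(e)), f(c, p(e)))   [R1 at 2.2]
4. f(p(p(e)), f(c, p(e)))  →  f(p(p(e)), e)   [R2 at 2]
5. f(p(p(e)), e)  →  c   [R5 at ε]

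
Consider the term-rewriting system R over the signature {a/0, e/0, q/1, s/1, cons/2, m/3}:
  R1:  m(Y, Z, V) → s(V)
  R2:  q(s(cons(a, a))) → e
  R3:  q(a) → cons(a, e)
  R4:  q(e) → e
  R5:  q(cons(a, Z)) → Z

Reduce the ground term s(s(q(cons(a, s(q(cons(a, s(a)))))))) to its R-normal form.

s(s(s(s(a))))

1. s(s(q(cons(a, s(q(cons(a, s(a))))))))  →  s(s(s(q(cons(a, s(a))))))   [R5 at 1.1]
2. s(s(s(q(cons(a, s(a))))))  →  s(s(s(s(a))))   [R5 at 1.1.1]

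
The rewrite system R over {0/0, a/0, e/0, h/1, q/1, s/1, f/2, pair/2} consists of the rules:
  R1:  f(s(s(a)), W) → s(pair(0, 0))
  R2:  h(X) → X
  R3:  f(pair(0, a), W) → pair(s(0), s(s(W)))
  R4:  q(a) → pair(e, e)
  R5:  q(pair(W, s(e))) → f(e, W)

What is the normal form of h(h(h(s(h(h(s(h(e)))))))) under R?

1. h(h(h(s(h(h(s(h(e))))))))  →  h(h(s(h(h(s(h(e)))))))   [R2 at ε]
2. h(h(s(h(h(s(h(e)))))))  →  h(s(h(h(s(h(e))))))   [R2 at ε]
3. h(s(h(h(s(h(e))))))  →  s(h(h(s(h(e)))))   [R2 at ε]
4. s(h(h(s(h(e)))))  →  s(h(s(h(e))))   [R2 at 1]
5. s(h(s(h(e))))  →  s(s(h(e)))   [R2 at 1]
6. s(s(h(e)))  →  s(s(e))   [R2 at 1.1]

s(s(e))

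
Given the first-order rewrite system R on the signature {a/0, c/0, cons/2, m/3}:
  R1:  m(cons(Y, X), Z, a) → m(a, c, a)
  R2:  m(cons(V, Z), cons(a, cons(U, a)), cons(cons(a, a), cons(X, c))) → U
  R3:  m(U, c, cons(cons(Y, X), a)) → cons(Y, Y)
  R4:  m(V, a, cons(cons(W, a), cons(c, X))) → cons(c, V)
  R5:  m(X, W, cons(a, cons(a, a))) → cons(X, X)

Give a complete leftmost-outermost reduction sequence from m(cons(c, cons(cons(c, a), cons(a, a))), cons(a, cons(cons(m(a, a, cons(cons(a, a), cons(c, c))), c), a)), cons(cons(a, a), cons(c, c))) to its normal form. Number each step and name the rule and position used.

1. m(cons(c, cons(cons(c, a), cons(a, a))), cons(a, cons(cons(m(a, a, cons(cons(a, a), cons(c, c))), c), a)), cons(cons(a, a), cons(c, c)))  →  cons(m(a, a, cons(cons(a, a), cons(c, c))), c)   [R2 at ε]
2. cons(m(a, a, cons(cons(a, a), cons(c, c))), c)  →  cons(cons(c, a), c)   [R4 at 1]

cons(cons(c, a), c)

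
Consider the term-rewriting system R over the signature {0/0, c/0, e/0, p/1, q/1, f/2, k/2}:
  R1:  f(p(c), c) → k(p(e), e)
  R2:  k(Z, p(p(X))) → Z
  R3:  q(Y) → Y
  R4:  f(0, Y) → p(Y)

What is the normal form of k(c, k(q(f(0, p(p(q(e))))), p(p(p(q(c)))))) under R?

1. k(c, k(q(f(0, p(p(q(e))))), p(p(p(q(c))))))  →  k(c, q(f(0, p(p(q(e))))))   [R2 at 2]
2. k(c, q(f(0, p(p(q(e))))))  →  k(c, f(0, p(p(q(e)))))   [R3 at 2]
3. k(c, f(0, p(p(q(e)))))  →  k(c, p(p(p(q(e)))))   [R4 at 2]
4. k(c, p(p(p(q(e)))))  →  c   [R2 at ε]

c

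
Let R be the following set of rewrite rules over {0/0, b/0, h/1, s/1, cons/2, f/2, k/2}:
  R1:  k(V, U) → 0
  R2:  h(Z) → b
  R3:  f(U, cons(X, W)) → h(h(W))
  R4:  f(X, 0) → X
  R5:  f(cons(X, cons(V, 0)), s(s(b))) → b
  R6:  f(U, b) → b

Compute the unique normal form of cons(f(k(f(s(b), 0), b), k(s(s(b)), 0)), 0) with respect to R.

cons(0, 0)

1. cons(f(k(f(s(b), 0), b), k(s(s(b)), 0)), 0)  →  cons(f(0, k(s(s(b)), 0)), 0)   [R1 at 1.1]
2. cons(f(0, k(s(s(b)), 0)), 0)  →  cons(f(0, 0), 0)   [R1 at 1.2]
3. cons(f(0, 0), 0)  →  cons(0, 0)   [R4 at 1]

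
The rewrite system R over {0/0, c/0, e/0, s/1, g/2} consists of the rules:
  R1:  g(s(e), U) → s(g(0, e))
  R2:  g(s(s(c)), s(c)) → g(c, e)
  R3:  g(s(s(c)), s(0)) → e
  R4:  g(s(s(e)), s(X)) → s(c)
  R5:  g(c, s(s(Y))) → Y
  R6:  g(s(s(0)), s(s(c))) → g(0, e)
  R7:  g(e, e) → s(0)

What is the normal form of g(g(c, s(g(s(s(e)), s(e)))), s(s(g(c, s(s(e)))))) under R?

1. g(g(c, s(g(s(s(e)), s(e)))), s(s(g(c, s(s(e))))))  →  g(g(c, s(s(c))), s(s(g(c, s(s(e))))))   [R4 at 1.2.1]
2. g(g(c, s(s(c))), s(s(g(c, s(s(e))))))  →  g(c, s(s(g(c, s(s(e))))))   [R5 at 1]
3. g(c, s(s(g(c, s(s(e))))))  →  g(c, s(s(e)))   [R5 at ε]
4. g(c, s(s(e)))  →  e   [R5 at ε]

e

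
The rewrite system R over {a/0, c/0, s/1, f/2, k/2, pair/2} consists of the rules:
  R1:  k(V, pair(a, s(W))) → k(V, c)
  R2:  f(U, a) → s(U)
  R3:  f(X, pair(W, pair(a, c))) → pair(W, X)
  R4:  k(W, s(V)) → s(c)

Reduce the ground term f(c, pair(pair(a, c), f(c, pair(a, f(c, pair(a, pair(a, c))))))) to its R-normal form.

1. f(c, pair(pair(a, c), f(c, pair(a, f(c, pair(a, pair(a, c)))))))  →  f(c, pair(pair(a, c), f(c, pair(a, pair(a, c)))))   [R3 at 2.2.2.2]
2. f(c, pair(pair(a, c), f(c, pair(a, pair(a, c)))))  →  f(c, pair(pair(a, c), pair(a, c)))   [R3 at 2.2]
3. f(c, pair(pair(a, c), pair(a, c)))  →  pair(pair(a, c), c)   [R3 at ε]

pair(pair(a, c), c)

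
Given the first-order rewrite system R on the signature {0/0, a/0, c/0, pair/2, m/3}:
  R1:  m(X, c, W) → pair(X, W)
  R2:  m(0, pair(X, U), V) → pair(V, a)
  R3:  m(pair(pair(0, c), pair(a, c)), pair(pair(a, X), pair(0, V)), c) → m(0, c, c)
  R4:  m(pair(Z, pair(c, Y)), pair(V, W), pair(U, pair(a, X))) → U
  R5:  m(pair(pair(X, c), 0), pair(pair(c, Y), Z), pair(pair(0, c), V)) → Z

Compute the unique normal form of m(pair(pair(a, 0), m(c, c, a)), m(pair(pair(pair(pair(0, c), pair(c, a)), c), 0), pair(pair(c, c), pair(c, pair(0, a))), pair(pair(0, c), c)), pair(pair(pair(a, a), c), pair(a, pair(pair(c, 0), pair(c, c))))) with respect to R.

1. m(pair(pair(a, 0), m(c, c, a)), m(pair(pair(pair(pair(0, c), pair(c, a)), c), 0), pair(pair(c, c), pair(c, pair(0, a))), pair(pair(0, c), c)), pair(pair(pair(a, a), c), pair(a, pair(pair(c, 0), pair(c, c)))))  →  m(pair(pair(a, 0), pair(c, a)), m(pair(pair(pair(pair(0, c), pair(c, a)), c), 0), pair(pair(c, c), pair(c, pair(0, a))), pair(pair(0, c), c)), pair(pair(pair(a, a), c), pair(a, pair(pair(c, 0), pair(c, c)))))   [R1 at 1.2]
2. m(pair(pair(a, 0), pair(c, a)), m(pair(pair(pair(pair(0, c), pair(c, a)), c), 0), pair(pair(c, c), pair(c, pair(0, a))), pair(pair(0, c), c)), pair(pair(pair(a, a), c), pair(a, pair(pair(c, 0), pair(c, c)))))  →  m(pair(pair(a, 0), pair(c, a)), pair(c, pair(0, a)), pair(pair(pair(a, a), c), pair(a, pair(pair(c, 0), pair(c, c)))))   [R5 at 2]
3. m(pair(pair(a, 0), pair(c, a)), pair(c, pair(0, a)), pair(pair(pair(a, a), c), pair(a, pair(pair(c, 0), pair(c, c)))))  →  pair(pair(a, a), c)   [R4 at ε]

pair(pair(a, a), c)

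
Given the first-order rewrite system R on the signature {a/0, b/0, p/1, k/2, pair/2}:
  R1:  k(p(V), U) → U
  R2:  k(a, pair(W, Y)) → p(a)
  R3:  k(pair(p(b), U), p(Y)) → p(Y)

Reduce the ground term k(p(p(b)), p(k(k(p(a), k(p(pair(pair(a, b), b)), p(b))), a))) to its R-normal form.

p(a)

1. k(p(p(b)), p(k(k(p(a), k(p(pair(pair(a, b), b)), p(b))), a)))  →  p(k(k(p(a), k(p(pair(pair(a, b), b)), p(b))), a))   [R1 at ε]
2. p(k(k(p(a), k(p(pair(pair(a, b), b)), p(b))), a))  →  p(k(k(p(pair(pair(a, b), b)), p(b)), a))   [R1 at 1.1]
3. p(k(k(p(pair(pair(a, b), b)), p(b)), a))  →  p(k(p(b), a))   [R1 at 1.1]
4. p(k(p(b), a))  →  p(a)   [R1 at 1]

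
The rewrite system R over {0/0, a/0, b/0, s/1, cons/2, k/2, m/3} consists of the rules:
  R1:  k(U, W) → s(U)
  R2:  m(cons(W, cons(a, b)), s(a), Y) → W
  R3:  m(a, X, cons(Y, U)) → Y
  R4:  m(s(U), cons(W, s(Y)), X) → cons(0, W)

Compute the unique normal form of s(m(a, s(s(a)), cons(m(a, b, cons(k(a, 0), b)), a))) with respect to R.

s(s(a))

1. s(m(a, s(s(a)), cons(m(a, b, cons(k(a, 0), b)), a)))  →  s(m(a, b, cons(k(a, 0), b)))   [R3 at 1]
2. s(m(a, b, cons(k(a, 0), b)))  →  s(k(a, 0))   [R3 at 1]
3. s(k(a, 0))  →  s(s(a))   [R1 at 1]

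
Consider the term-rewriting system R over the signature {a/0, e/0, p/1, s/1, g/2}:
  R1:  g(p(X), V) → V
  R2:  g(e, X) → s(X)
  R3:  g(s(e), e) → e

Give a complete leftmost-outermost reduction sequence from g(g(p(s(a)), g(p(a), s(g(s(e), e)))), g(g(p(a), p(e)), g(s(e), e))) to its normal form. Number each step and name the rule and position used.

e

1. g(g(p(s(a)), g(p(a), s(g(s(e), e)))), g(g(p(a), p(e)), g(s(e), e)))  →  g(g(p(a), s(g(s(e), e))), g(g(p(a), p(e)), g(s(e), e)))   [R1 at 1]
2. g(g(p(a), s(g(s(e), e))), g(g(p(a), p(e)), g(s(e), e)))  →  g(s(g(s(e), e)), g(g(p(a), p(e)), g(s(e), e)))   [R1 at 1]
3. g(s(g(s(e), e)), g(g(p(a), p(e)), g(s(e), e)))  →  g(s(e), g(g(p(a), p(e)), g(s(e), e)))   [R3 at 1.1]
4. g(s(e), g(g(p(a), p(e)), g(s(e), e)))  →  g(s(e), g(p(e), g(s(e), e)))   [R1 at 2.1]
5. g(s(e), g(p(e), g(s(e), e)))  →  g(s(e), g(s(e), e))   [R1 at 2]
6. g(s(e), g(s(e), e))  →  g(s(e), e)   [R3 at 2]
7. g(s(e), e)  →  e   [R3 at ε]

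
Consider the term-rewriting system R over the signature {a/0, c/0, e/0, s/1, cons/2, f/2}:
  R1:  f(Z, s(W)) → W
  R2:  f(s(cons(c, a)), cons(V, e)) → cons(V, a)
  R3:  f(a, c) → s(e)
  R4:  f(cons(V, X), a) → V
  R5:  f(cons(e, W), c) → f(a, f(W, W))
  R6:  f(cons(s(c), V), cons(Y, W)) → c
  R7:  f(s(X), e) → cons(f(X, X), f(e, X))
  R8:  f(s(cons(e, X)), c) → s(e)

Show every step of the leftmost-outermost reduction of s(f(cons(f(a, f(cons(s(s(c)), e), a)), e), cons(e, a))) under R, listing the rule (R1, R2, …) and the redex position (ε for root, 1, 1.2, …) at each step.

1. s(f(cons(f(a, f(cons(s(s(c)), e), a)), e), cons(e, a)))  →  s(f(cons(f(a, s(s(c))), e), cons(e, a)))   [R4 at 1.1.1.2]
2. s(f(cons(f(a, s(s(c))), e), cons(e, a)))  →  s(f(cons(s(c), e), cons(e, a)))   [R1 at 1.1.1]
3. s(f(cons(s(c), e), cons(e, a)))  →  s(c)   [R6 at 1]

s(c)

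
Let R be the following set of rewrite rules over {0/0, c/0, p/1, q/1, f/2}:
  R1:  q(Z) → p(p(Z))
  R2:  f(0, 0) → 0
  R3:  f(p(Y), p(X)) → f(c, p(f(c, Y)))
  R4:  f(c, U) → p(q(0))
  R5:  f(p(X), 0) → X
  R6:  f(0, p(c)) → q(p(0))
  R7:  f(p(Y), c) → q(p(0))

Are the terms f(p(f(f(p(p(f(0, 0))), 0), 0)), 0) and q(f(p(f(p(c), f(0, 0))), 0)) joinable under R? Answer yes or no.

Reduce t₁ = f(p(f(f(p(p(f(0, 0))), 0), 0)), 0):
1. f(p(f(f(p(p(f(0, 0))), 0), 0)), 0)  →  f(f(p(p(f(0, 0))), 0), 0)   [R5 at ε]
2. f(f(p(p(f(0, 0))), 0), 0)  →  f(p(f(0, 0)), 0)   [R5 at 1]
3. f(p(f(0, 0)), 0)  →  f(0, 0)   [R5 at ε]
4. f(0, 0)  →  0   [R2 at ε]

Reduce t₂ = q(f(p(f(p(c), f(0, 0))), 0)):
1. q(f(p(f(p(c), f(0, 0))), 0))  →  p(p(f(p(f(p(c), f(0, 0))), 0)))   [R1 at ε]
2. p(p(f(p(f(p(c), f(0, 0))), 0)))  →  p(p(f(p(c), f(0, 0))))   [R5 at 1.1]
3. p(p(f(p(c), f(0, 0))))  →  p(p(f(p(c), 0)))   [R2 at 1.1.2]
4. p(p(f(p(c), 0)))  →  p(p(c))   [R5 at 1.1]

no — NF(t₁) = 0, NF(t₂) = p(p(c))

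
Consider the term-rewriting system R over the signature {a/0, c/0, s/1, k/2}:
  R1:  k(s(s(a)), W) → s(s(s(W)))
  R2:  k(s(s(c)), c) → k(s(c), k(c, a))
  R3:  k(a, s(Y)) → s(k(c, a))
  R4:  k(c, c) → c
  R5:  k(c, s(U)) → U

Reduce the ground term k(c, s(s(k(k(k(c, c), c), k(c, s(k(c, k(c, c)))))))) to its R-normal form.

s(c)

1. k(c, s(s(k(k(k(c, c), c), k(c, s(k(c, k(c, c))))))))  →  s(k(k(k(c, c), c), k(c, s(k(c, k(c, c))))))   [R5 at ε]
2. s(k(k(k(c, c), c), k(c, s(k(c, k(c, c))))))  →  s(k(k(c, c), k(c, s(k(c, k(c, c))))))   [R4 at 1.1.1]
3. s(k(k(c, c), k(c, s(k(c, k(c, c))))))  →  s(k(c, k(c, s(k(c, k(c, c))))))   [R4 at 1.1]
4. s(k(c, k(c, s(k(c, k(c, c))))))  →  s(k(c, k(c, k(c, c))))   [R5 at 1.2]
5. s(k(c, k(c, k(c, c))))  →  s(k(c, k(c, c)))   [R4 at 1.2.2]
6. s(k(c, k(c, c)))  →  s(k(c, c))   [R4 at 1.2]
7. s(k(c, c))  →  s(c)   [R4 at 1]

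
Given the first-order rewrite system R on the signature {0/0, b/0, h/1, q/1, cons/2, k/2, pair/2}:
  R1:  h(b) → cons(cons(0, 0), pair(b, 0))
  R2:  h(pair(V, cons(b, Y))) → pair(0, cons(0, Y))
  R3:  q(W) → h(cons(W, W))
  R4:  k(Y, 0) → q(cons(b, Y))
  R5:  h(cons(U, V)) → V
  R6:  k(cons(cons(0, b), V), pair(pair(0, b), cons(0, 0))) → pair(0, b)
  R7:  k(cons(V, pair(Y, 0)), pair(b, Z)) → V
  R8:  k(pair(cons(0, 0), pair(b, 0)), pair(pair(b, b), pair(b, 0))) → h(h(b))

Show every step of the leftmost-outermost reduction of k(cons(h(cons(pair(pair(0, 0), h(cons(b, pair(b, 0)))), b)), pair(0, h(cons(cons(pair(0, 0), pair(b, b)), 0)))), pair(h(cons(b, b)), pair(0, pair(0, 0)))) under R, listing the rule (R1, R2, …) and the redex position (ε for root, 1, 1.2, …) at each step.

1. k(cons(h(cons(pair(pair(0, 0), h(cons(b, pair(b, 0)))), b)), pair(0, h(cons(cons(pair(0, 0), pair(b, b)), 0)))), pair(h(cons(b, b)), pair(0, pair(0, 0))))  →  k(cons(b, pair(0, h(cons(cons(pair(0, 0), pair(b, b)), 0)))), pair(h(cons(b, b)), pair(0, pair(0, 0))))   [R5 at 1.1]
2. k(cons(b, pair(0, h(cons(cons(pair(0, 0), pair(b, b)), 0)))), pair(h(cons(b, b)), pair(0, pair(0, 0))))  →  k(cons(b, pair(0, 0)), pair(h(cons(b, b)), pair(0, pair(0, 0))))   [R5 at 1.2.2]
3. k(cons(b, pair(0, 0)), pair(h(cons(b, b)), pair(0, pair(0, 0))))  →  k(cons(b, pair(0, 0)), pair(b, pair(0, pair(0, 0))))   [R5 at 2.1]
4. k(cons(b, pair(0, 0)), pair(b, pair(0, pair(0, 0))))  →  b   [R7 at ε]

b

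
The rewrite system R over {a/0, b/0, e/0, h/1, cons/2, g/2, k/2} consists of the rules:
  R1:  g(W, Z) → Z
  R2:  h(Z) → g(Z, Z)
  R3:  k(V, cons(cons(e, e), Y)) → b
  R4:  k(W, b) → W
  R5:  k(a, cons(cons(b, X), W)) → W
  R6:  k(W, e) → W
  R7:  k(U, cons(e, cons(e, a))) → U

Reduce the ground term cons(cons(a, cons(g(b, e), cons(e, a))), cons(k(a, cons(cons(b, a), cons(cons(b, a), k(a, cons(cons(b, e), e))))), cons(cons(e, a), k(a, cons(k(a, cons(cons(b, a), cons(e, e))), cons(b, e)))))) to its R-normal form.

cons(cons(a, cons(e, cons(e, a))), cons(cons(cons(b, a), e), cons(cons(e, a), b)))

1. cons(cons(a, cons(g(b, e), cons(e, a))), cons(k(a, cons(cons(b, a), cons(cons(b, a), k(a, cons(cons(b, e), e))))), cons(cons(e, a), k(a, cons(k(a, cons(cons(b, a), cons(e, e))), cons(b, e))))))  →  cons(cons(a, cons(e, cons(e, a))), cons(k(a, cons(cons(b, a), cons(cons(b, a), k(a, cons(cons(b, e), e))))), cons(cons(e, a), k(a, cons(k(a, cons(cons(b, a), cons(e, e))), cons(b, e))))))   [R1 at 1.2.1]
2. cons(cons(a, cons(e, cons(e, a))), cons(k(a, cons(cons(b, a), cons(cons(b, a), k(a, cons(cons(b, e), e))))), cons(cons(e, a), k(a, cons(k(a, cons(cons(b, a), cons(e, e))), cons(b, e))))))  →  cons(cons(a, cons(e, cons(e, a))), cons(cons(cons(b, a), k(a, cons(cons(b, e), e))), cons(cons(e, a), k(a, cons(k(a, cons(cons(b, a), cons(e, e))), cons(b, e))))))   [R5 at 2.1]
3. cons(cons(a, cons(e, cons(e, a))), cons(cons(cons(b, a), k(a, cons(cons(b, e), e))), cons(cons(e, a), k(a, cons(k(a, cons(cons(b, a), cons(e, e))), cons(b, e))))))  →  cons(cons(a, cons(e, cons(e, a))), cons(cons(cons(b, a), e), cons(cons(e, a), k(a, cons(k(a, cons(cons(b, a), cons(e, e))), cons(b, e))))))   [R5 at 2.1.2]
4. cons(cons(a, cons(e, cons(e, a))), cons(cons(cons(b, a), e), cons(cons(e, a), k(a, cons(k(a, cons(cons(b, a), cons(e, e))), cons(b, e))))))  →  cons(cons(a, cons(e, cons(e, a))), cons(cons(cons(b, a), e), cons(cons(e, a), k(a, cons(cons(e, e), cons(b, e))))))   [R5 at 2.2.2.2.1]
5. cons(cons(a, cons(e, cons(e, a))), cons(cons(cons(b, a), e), cons(cons(e, a), k(a, cons(cons(e, e), cons(b, e))))))  →  cons(cons(a, cons(e, cons(e, a))), cons(cons(cons(b, a), e), cons(cons(e, a), b)))   [R3 at 2.2.2]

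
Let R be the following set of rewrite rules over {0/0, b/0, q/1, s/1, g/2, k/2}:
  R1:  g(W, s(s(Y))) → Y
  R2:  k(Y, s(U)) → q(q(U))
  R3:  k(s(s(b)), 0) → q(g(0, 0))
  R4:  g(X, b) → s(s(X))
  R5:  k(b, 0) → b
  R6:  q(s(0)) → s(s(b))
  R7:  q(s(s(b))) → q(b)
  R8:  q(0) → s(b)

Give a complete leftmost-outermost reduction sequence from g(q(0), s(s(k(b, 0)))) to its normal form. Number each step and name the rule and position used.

b

1. g(q(0), s(s(k(b, 0))))  →  k(b, 0)   [R1 at ε]
2. k(b, 0)  →  b   [R5 at ε]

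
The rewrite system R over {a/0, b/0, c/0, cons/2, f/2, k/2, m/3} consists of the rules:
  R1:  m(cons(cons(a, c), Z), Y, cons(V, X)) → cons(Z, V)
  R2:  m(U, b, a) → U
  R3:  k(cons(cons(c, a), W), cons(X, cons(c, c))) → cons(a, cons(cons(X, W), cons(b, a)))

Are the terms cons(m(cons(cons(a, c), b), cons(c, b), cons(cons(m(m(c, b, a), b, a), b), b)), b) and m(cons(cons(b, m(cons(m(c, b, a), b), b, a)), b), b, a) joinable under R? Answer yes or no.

yes — NF(t₁) = cons(cons(b, cons(c, b)), b), NF(t₂) = cons(cons(b, cons(c, b)), b)

Reduce t₁ = cons(m(cons(cons(a, c), b), cons(c, b), cons(cons(m(m(c, b, a), b, a), b), b)), b):
1. cons(m(cons(cons(a, c), b), cons(c, b), cons(cons(m(m(c, b, a), b, a), b), b)), b)  →  cons(cons(b, cons(m(m(c, b, a), b, a), b)), b)   [R1 at 1]
2. cons(cons(b, cons(m(m(c, b, a), b, a), b)), b)  →  cons(cons(b, cons(m(c, b, a), b)), b)   [R2 at 1.2.1]
3. cons(cons(b, cons(m(c, b, a), b)), b)  →  cons(cons(b, cons(c, b)), b)   [R2 at 1.2.1]

Reduce t₂ = m(cons(cons(b, m(cons(m(c, b, a), b), b, a)), b), b, a):
1. m(cons(cons(b, m(cons(m(c, b, a), b), b, a)), b), b, a)  →  cons(cons(b, m(cons(m(c, b, a), b), b, a)), b)   [R2 at ε]
2. cons(cons(b, m(cons(m(c, b, a), b), b, a)), b)  →  cons(cons(b, cons(m(c, b, a), b)), b)   [R2 at 1.2]
3. cons(cons(b, cons(m(c, b, a), b)), b)  →  cons(cons(b, cons(c, b)), b)   [R2 at 1.2.1]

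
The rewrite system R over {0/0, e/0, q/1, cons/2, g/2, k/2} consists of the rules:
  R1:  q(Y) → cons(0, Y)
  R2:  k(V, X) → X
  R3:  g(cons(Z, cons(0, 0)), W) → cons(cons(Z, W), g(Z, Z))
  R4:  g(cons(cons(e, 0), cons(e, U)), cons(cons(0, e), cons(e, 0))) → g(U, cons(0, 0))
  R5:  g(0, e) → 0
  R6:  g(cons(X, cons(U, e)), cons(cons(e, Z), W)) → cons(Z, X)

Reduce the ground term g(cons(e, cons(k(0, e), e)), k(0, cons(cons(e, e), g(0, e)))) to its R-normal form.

1. g(cons(e, cons(k(0, e), e)), k(0, cons(cons(e, e), g(0, e))))  →  g(cons(e, cons(e, e)), k(0, cons(cons(e, e), g(0, e))))   [R2 at 1.2.1]
2. g(cons(e, cons(e, e)), k(0, cons(cons(e, e), g(0, e))))  →  g(cons(e, cons(e, e)), cons(cons(e, e), g(0, e)))   [R2 at 2]
3. g(cons(e, cons(e, e)), cons(cons(e, e), g(0, e)))  →  cons(e, e)   [R6 at ε]

cons(e, e)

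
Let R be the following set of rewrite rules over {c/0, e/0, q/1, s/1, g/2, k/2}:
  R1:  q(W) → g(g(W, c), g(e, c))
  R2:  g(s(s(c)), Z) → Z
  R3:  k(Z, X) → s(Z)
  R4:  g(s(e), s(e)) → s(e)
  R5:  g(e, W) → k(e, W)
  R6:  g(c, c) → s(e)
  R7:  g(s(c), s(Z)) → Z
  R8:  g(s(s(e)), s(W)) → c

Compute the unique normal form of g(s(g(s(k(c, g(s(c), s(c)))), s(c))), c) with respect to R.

c

1. g(s(g(s(k(c, g(s(c), s(c)))), s(c))), c)  →  g(s(g(s(s(c)), s(c))), c)   [R3 at 1.1.1.1]
2. g(s(g(s(s(c)), s(c))), c)  →  g(s(s(c)), c)   [R2 at 1.1]
3. g(s(s(c)), c)  →  c   [R2 at ε]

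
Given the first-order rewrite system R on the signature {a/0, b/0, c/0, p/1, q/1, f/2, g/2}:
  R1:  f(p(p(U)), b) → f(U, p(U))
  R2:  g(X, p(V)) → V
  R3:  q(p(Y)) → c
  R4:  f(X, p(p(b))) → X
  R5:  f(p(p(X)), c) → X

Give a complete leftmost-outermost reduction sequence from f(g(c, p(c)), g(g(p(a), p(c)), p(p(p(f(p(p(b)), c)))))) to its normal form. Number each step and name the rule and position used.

1. f(g(c, p(c)), g(g(p(a), p(c)), p(p(p(f(p(p(b)), c))))))  →  f(c, g(g(p(a), p(c)), p(p(p(f(p(p(b)), c))))))   [R2 at 1]
2. f(c, g(g(p(a), p(c)), p(p(p(f(p(p(b)), c))))))  →  f(c, p(p(f(p(p(b)), c))))   [R2 at 2]
3. f(c, p(p(f(p(p(b)), c))))  →  f(c, p(p(b)))   [R5 at 2.1.1]
4. f(c, p(p(b)))  →  c   [R4 at ε]

c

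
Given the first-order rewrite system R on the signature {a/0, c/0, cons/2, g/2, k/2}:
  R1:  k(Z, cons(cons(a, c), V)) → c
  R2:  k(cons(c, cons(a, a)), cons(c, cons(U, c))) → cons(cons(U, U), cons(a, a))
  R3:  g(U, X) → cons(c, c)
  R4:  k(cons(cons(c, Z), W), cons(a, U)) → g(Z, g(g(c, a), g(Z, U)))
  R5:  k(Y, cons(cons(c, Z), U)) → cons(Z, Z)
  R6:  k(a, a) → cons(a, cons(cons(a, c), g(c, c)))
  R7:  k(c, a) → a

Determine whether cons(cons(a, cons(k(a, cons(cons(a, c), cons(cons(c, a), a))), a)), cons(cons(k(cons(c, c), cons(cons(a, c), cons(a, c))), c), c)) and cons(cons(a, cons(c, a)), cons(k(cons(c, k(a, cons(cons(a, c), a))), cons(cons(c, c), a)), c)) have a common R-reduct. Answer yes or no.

Reduce t₁ = cons(cons(a, cons(k(a, cons(cons(a, c), cons(cons(c, a), a))), a)), cons(cons(k(cons(c, c), cons(cons(a, c), cons(a, c))), c), c)):
1. cons(cons(a, cons(k(a, cons(cons(a, c), cons(cons(c, a), a))), a)), cons(cons(k(cons(c, c), cons(cons(a, c), cons(a, c))), c), c))  →  cons(cons(a, cons(c, a)), cons(cons(k(cons(c, c), cons(cons(a, c), cons(a, c))), c), c))   [R1 at 1.2.1]
2. cons(cons(a, cons(c, a)), cons(cons(k(cons(c, c), cons(cons(a, c), cons(a, c))), c), c))  →  cons(cons(a, cons(c, a)), cons(cons(c, c), c))   [R1 at 2.1.1]

Reduce t₂ = cons(cons(a, cons(c, a)), cons(k(cons(c, k(a, cons(cons(a, c), a))), cons(cons(c, c), a)), c)):
1. cons(cons(a, cons(c, a)), cons(k(cons(c, k(a, cons(cons(a, c), a))), cons(cons(c, c), a)), c))  →  cons(cons(a, cons(c, a)), cons(cons(c, c), c))   [R5 at 2.1]

yes — NF(t₁) = cons(cons(a, cons(c, a)), cons(cons(c, c), c)), NF(t₂) = cons(cons(a, cons(c, a)), cons(cons(c, c), c))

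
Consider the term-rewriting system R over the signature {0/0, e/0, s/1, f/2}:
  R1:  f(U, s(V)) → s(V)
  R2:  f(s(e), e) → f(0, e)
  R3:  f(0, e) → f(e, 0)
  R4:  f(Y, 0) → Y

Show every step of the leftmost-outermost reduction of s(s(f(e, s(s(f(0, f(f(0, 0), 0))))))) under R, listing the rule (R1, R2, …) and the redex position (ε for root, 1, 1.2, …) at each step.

1. s(s(f(e, s(s(f(0, f(f(0, 0), 0)))))))  →  s(s(s(s(f(0, f(f(0, 0), 0))))))   [R1 at 1.1]
2. s(s(s(s(f(0, f(f(0, 0), 0))))))  →  s(s(s(s(f(0, f(0, 0))))))   [R4 at 1.1.1.1.2]
3. s(s(s(s(f(0, f(0, 0))))))  →  s(s(s(s(f(0, 0)))))   [R4 at 1.1.1.1.2]
4. s(s(s(s(f(0, 0)))))  →  s(s(s(s(0))))   [R4 at 1.1.1.1]

s(s(s(s(0))))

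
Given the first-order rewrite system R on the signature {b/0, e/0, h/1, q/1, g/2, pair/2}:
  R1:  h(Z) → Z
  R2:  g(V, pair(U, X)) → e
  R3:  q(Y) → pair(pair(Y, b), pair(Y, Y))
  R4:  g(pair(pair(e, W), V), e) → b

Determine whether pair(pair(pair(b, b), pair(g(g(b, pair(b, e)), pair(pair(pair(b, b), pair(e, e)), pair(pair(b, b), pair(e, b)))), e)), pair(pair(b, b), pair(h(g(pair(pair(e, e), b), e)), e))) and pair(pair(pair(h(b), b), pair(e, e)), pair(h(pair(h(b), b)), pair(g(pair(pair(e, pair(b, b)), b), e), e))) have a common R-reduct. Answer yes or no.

yes — NF(t₁) = pair(pair(pair(b, b), pair(e, e)), pair(pair(b, b), pair(b, e))), NF(t₂) = pair(pair(pair(b, b), pair(e, e)), pair(pair(b, b), pair(b, e)))

Reduce t₁ = pair(pair(pair(b, b), pair(g(g(b, pair(b, e)), pair(pair(pair(b, b), pair(e, e)), pair(pair(b, b), pair(e, b)))), e)), pair(pair(b, b), pair(h(g(pair(pair(e, e), b), e)), e))):
1. pair(pair(pair(b, b), pair(g(g(b, pair(b, e)), pair(pair(pair(b, b), pair(e, e)), pair(pair(b, b), pair(e, b)))), e)), pair(pair(b, b), pair(h(g(pair(pair(e, e), b), e)), e)))  →  pair(pair(pair(b, b), pair(e, e)), pair(pair(b, b), pair(h(g(pair(pair(e, e), b), e)), e)))   [R2 at 1.2.1]
2. pair(pair(pair(b, b), pair(e, e)), pair(pair(b, b), pair(h(g(pair(pair(e, e), b), e)), e)))  →  pair(pair(pair(b, b), pair(e, e)), pair(pair(b, b), pair(g(pair(pair(e, e), b), e), e)))   [R1 at 2.2.1]
3. pair(pair(pair(b, b), pair(e, e)), pair(pair(b, b), pair(g(pair(pair(e, e), b), e), e)))  →  pair(pair(pair(b, b), pair(e, e)), pair(pair(b, b), pair(b, e)))   [R4 at 2.2.1]

Reduce t₂ = pair(pair(pair(h(b), b), pair(e, e)), pair(h(pair(h(b), b)), pair(g(pair(pair(e, pair(b, b)), b), e), e))):
1. pair(pair(pair(h(b), b), pair(e, e)), pair(h(pair(h(b), b)), pair(g(pair(pair(e, pair(b, b)), b), e), e)))  →  pair(pair(pair(b, b), pair(e, e)), pair(h(pair(h(b), b)), pair(g(pair(pair(e, pair(b, b)), b), e), e)))   [R1 at 1.1.1]
2. pair(pair(pair(b, b), pair(e, e)), pair(h(pair(h(b), b)), pair(g(pair(pair(e, pair(b, b)), b), e), e)))  →  pair(pair(pair(b, b), pair(e, e)), pair(pair(h(b), b), pair(g(pair(pair(e, pair(b, b)), b), e), e)))   [R1 at 2.1]
3. pair(pair(pair(b, b), pair(e, e)), pair(pair(h(b), b), pair(g(pair(pair(e, pair(b, b)), b), e), e)))  →  pair(pair(pair(b, b), pair(e, e)), pair(pair(b, b), pair(g(pair(pair(e, pair(b, b)), b), e), e)))   [R1 at 2.1.1]
4. pair(pair(pair(b, b), pair(e, e)), pair(pair(b, b), pair(g(pair(pair(e, pair(b, b)), b), e), e)))  →  pair(pair(pair(b, b), pair(e, e)), pair(pair(b, b), pair(b, e)))   [R4 at 2.2.1]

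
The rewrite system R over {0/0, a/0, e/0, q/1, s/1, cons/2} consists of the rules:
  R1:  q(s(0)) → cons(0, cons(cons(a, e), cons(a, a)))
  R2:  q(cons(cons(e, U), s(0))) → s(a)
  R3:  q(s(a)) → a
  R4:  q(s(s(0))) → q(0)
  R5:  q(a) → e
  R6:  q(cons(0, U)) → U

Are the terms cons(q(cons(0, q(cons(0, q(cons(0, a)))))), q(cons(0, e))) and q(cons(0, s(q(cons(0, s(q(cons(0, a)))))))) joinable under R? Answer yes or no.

no — NF(t₁) = cons(a, e), NF(t₂) = s(s(a))

Reduce t₁ = cons(q(cons(0, q(cons(0, q(cons(0, a)))))), q(cons(0, e))):
1. cons(q(cons(0, q(cons(0, q(cons(0, a)))))), q(cons(0, e)))  →  cons(q(cons(0, q(cons(0, a)))), q(cons(0, e)))   [R6 at 1]
2. cons(q(cons(0, q(cons(0, a)))), q(cons(0, e)))  →  cons(q(cons(0, a)), q(cons(0, e)))   [R6 at 1]
3. cons(q(cons(0, a)), q(cons(0, e)))  →  cons(a, q(cons(0, e)))   [R6 at 1]
4. cons(a, q(cons(0, e)))  →  cons(a, e)   [R6 at 2]

Reduce t₂ = q(cons(0, s(q(cons(0, s(q(cons(0, a)))))))):
1. q(cons(0, s(q(cons(0, s(q(cons(0, a))))))))  →  s(q(cons(0, s(q(cons(0, a))))))   [R6 at ε]
2. s(q(cons(0, s(q(cons(0, a))))))  →  s(s(q(cons(0, a))))   [R6 at 1]
3. s(s(q(cons(0, a))))  →  s(s(a))   [R6 at 1.1]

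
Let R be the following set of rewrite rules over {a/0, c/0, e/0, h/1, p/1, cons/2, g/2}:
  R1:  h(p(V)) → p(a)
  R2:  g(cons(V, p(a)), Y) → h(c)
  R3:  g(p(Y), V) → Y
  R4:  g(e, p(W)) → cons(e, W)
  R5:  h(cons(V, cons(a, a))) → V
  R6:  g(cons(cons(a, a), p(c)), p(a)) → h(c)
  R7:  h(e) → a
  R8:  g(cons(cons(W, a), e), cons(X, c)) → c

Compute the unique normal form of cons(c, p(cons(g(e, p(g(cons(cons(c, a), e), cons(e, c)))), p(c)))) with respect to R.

cons(c, p(cons(cons(e, c), p(c))))

1. cons(c, p(cons(g(e, p(g(cons(cons(c, a), e), cons(e, c)))), p(c))))  →  cons(c, p(cons(cons(e, g(cons(cons(c, a), e), cons(e, c))), p(c))))   [R4 at 2.1.1]
2. cons(c, p(cons(cons(e, g(cons(cons(c, a), e), cons(e, c))), p(c))))  →  cons(c, p(cons(cons(e, c), p(c))))   [R8 at 2.1.1.2]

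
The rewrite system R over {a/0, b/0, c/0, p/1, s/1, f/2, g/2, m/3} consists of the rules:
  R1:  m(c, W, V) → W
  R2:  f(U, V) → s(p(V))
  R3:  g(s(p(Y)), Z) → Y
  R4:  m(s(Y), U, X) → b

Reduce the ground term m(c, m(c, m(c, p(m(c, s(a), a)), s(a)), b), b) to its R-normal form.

p(s(a))

1. m(c, m(c, m(c, p(m(c, s(a), a)), s(a)), b), b)  →  m(c, m(c, p(m(c, s(a), a)), s(a)), b)   [R1 at ε]
2. m(c, m(c, p(m(c, s(a), a)), s(a)), b)  →  m(c, p(m(c, s(a), a)), s(a))   [R1 at ε]
3. m(c, p(m(c, s(a), a)), s(a))  →  p(m(c, s(a), a))   [R1 at ε]
4. p(m(c, s(a), a))  →  p(s(a))   [R1 at 1]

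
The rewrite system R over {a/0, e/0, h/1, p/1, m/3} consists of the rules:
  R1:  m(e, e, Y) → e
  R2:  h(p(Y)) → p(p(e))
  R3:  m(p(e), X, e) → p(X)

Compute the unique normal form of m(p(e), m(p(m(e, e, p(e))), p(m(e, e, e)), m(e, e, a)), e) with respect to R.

1. m(p(e), m(p(m(e, e, p(e))), p(m(e, e, e)), m(e, e, a)), e)  →  p(m(p(m(e, e, p(e))), p(m(e, e, e)), m(e, e, a)))   [R3 at ε]
2. p(m(p(m(e, e, p(e))), p(m(e, e, e)), m(e, e, a)))  →  p(m(p(e), p(m(e, e, e)), m(e, e, a)))   [R1 at 1.1.1]
3. p(m(p(e), p(m(e, e, e)), m(e, e, a)))  →  p(m(p(e), p(e), m(e, e, a)))   [R1 at 1.2.1]
4. p(m(p(e), p(e), m(e, e, a)))  →  p(m(p(e), p(e), e))   [R1 at 1.3]
5. p(m(p(e), p(e), e))  →  p(p(p(e)))   [R3 at 1]

p(p(p(e)))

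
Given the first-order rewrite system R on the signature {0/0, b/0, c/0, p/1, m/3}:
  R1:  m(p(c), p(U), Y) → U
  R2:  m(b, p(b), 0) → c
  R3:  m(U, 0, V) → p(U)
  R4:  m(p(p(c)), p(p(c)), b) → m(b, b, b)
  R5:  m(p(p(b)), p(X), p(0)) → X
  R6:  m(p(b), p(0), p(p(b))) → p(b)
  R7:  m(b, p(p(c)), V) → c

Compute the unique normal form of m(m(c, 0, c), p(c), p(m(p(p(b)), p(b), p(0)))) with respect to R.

c

1. m(m(c, 0, c), p(c), p(m(p(p(b)), p(b), p(0))))  →  m(p(c), p(c), p(m(p(p(b)), p(b), p(0))))   [R3 at 1]
2. m(p(c), p(c), p(m(p(p(b)), p(b), p(0))))  →  c   [R1 at ε]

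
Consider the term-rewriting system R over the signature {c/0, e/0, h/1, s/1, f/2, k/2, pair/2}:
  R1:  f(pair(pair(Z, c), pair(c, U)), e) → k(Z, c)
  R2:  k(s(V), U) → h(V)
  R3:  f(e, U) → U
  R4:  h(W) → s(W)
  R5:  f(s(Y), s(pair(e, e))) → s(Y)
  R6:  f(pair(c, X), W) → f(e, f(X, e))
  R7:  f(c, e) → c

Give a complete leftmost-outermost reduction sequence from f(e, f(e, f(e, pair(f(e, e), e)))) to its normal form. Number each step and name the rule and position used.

pair(e, e)

1. f(e, f(e, f(e, pair(f(e, e), e))))  →  f(e, f(e, pair(f(e, e), e)))   [R3 at ε]
2. f(e, f(e, pair(f(e, e), e)))  →  f(e, pair(f(e, e), e))   [R3 at ε]
3. f(e, pair(f(e, e), e))  →  pair(f(e, e), e)   [R3 at ε]
4. pair(f(e, e), e)  →  pair(e, e)   [R3 at 1]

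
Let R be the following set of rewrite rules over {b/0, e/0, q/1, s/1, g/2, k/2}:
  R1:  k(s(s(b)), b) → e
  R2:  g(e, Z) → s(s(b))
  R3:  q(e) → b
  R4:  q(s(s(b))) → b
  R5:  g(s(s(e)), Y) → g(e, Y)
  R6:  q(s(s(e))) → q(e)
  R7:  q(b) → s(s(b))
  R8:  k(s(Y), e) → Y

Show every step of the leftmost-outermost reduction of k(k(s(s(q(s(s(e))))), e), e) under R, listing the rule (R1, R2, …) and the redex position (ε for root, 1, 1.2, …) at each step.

b

1. k(k(s(s(q(s(s(e))))), e), e)  →  k(s(q(s(s(e)))), e)   [R8 at 1]
2. k(s(q(s(s(e)))), e)  →  q(s(s(e)))   [R8 at ε]
3. q(s(s(e)))  →  q(e)   [R6 at ε]
4. q(e)  →  b   [R3 at ε]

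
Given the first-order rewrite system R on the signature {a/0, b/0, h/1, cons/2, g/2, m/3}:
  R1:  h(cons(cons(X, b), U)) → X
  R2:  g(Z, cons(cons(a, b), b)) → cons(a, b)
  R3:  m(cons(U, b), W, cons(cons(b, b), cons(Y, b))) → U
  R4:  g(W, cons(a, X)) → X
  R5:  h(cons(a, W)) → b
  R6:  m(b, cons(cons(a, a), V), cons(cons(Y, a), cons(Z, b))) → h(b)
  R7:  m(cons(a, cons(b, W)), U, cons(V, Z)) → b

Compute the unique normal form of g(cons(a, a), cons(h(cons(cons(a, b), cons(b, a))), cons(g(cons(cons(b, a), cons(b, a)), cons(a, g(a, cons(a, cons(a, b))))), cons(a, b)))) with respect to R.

cons(cons(a, b), cons(a, b))

1. g(cons(a, a), cons(h(cons(cons(a, b), cons(b, a))), cons(g(cons(cons(b, a), cons(b, a)), cons(a, g(a, cons(a, cons(a, b))))), cons(a, b))))  →  g(cons(a, a), cons(a, cons(g(cons(cons(b, a), cons(b, a)), cons(a, g(a, cons(a, cons(a, b))))), cons(a, b))))   [R1 at 2.1]
2. g(cons(a, a), cons(a, cons(g(cons(cons(b, a), cons(b, a)), cons(a, g(a, cons(a, cons(a, b))))), cons(a, b))))  →  cons(g(cons(cons(b, a), cons(b, a)), cons(a, g(a, cons(a, cons(a, b))))), cons(a, b))   [R4 at ε]
3. cons(g(cons(cons(b, a), cons(b, a)), cons(a, g(a, cons(a, cons(a, b))))), cons(a, b))  →  cons(g(a, cons(a, cons(a, b))), cons(a, b))   [R4 at 1]
4. cons(g(a, cons(a, cons(a, b))), cons(a, b))  →  cons(cons(a, b), cons(a, b))   [R4 at 1]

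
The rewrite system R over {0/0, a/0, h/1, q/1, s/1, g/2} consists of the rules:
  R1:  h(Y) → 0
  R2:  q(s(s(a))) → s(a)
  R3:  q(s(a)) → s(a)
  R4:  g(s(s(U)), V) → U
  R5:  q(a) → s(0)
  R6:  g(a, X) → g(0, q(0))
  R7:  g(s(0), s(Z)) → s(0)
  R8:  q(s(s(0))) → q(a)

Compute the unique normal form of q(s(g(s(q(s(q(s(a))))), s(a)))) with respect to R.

s(a)

1. q(s(g(s(q(s(q(s(a))))), s(a))))  →  q(s(g(s(q(s(s(a)))), s(a))))   [R3 at 1.1.1.1.1.1]
2. q(s(g(s(q(s(s(a)))), s(a))))  →  q(s(g(s(s(a)), s(a))))   [R2 at 1.1.1.1]
3. q(s(g(s(s(a)), s(a))))  →  q(s(a))   [R4 at 1.1]
4. q(s(a))  →  s(a)   [R3 at ε]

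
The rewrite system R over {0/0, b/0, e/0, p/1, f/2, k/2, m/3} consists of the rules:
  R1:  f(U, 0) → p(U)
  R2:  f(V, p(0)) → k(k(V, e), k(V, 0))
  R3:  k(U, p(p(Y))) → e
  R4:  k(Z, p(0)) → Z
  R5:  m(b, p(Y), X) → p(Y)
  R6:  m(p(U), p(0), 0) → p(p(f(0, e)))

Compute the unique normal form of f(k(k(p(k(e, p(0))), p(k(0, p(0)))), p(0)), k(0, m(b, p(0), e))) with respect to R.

1. f(k(k(p(k(e, p(0))), p(k(0, p(0)))), p(0)), k(0, m(b, p(0), e)))  →  f(k(p(k(e, p(0))), p(k(0, p(0)))), k(0, m(b, p(0), e)))   [R4 at 1]
2. f(k(p(k(e, p(0))), p(k(0, p(0)))), k(0, m(b, p(0), e)))  →  f(k(p(e), p(k(0, p(0)))), k(0, m(b, p(0), e)))   [R4 at 1.1.1]
3. f(k(p(e), p(k(0, p(0)))), k(0, m(b, p(0), e)))  →  f(k(p(e), p(0)), k(0, m(b, p(0), e)))   [R4 at 1.2.1]
4. f(k(p(e), p(0)), k(0, m(b, p(0), e)))  →  f(p(e), k(0, m(b, p(0), e)))   [R4 at 1]
5. f(p(e), k(0, m(b, p(0), e)))  →  f(p(e), k(0, p(0)))   [R5 at 2.2]
6. f(p(e), k(0, p(0)))  →  f(p(e), 0)   [R4 at 2]
7. f(p(e), 0)  →  p(p(e))   [R1 at ε]

p(p(e))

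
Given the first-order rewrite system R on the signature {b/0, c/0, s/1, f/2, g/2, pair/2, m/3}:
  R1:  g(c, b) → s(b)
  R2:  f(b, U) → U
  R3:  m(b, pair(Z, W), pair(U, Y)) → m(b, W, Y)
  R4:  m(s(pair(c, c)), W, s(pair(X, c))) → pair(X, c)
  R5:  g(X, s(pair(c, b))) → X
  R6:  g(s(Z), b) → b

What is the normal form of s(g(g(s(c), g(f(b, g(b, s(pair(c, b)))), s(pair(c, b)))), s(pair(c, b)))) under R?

s(b)

1. s(g(g(s(c), g(f(b, g(b, s(pair(c, b)))), s(pair(c, b)))), s(pair(c, b))))  →  s(g(s(c), g(f(b, g(b, s(pair(c, b)))), s(pair(c, b)))))   [R5 at 1]
2. s(g(s(c), g(f(b, g(b, s(pair(c, b)))), s(pair(c, b)))))  →  s(g(s(c), f(b, g(b, s(pair(c, b))))))   [R5 at 1.2]
3. s(g(s(c), f(b, g(b, s(pair(c, b))))))  →  s(g(s(c), g(b, s(pair(c, b)))))   [R2 at 1.2]
4. s(g(s(c), g(b, s(pair(c, b)))))  →  s(g(s(c), b))   [R5 at 1.2]
5. s(g(s(c), b))  →  s(b)   [R6 at 1]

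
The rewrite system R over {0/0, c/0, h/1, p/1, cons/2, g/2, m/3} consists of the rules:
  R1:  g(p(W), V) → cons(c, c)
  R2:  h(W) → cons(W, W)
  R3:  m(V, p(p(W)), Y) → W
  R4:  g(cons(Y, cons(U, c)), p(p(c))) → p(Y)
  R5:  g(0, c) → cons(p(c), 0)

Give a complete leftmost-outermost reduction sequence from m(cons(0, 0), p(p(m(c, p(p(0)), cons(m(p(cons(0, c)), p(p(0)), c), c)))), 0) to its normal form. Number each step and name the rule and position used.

0

1. m(cons(0, 0), p(p(m(c, p(p(0)), cons(m(p(cons(0, c)), p(p(0)), c), c)))), 0)  →  m(c, p(p(0)), cons(m(p(cons(0, c)), p(p(0)), c), c))   [R3 at ε]
2. m(c, p(p(0)), cons(m(p(cons(0, c)), p(p(0)), c), c))  →  0   [R3 at ε]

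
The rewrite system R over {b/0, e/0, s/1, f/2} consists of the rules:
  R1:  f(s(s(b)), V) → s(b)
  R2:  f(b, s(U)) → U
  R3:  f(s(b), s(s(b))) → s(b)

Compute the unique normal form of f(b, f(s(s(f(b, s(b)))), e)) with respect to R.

b

1. f(b, f(s(s(f(b, s(b)))), e))  →  f(b, f(s(s(b)), e))   [R2 at 2.1.1.1]
2. f(b, f(s(s(b)), e))  →  f(b, s(b))   [R1 at 2]
3. f(b, s(b))  →  b   [R2 at ε]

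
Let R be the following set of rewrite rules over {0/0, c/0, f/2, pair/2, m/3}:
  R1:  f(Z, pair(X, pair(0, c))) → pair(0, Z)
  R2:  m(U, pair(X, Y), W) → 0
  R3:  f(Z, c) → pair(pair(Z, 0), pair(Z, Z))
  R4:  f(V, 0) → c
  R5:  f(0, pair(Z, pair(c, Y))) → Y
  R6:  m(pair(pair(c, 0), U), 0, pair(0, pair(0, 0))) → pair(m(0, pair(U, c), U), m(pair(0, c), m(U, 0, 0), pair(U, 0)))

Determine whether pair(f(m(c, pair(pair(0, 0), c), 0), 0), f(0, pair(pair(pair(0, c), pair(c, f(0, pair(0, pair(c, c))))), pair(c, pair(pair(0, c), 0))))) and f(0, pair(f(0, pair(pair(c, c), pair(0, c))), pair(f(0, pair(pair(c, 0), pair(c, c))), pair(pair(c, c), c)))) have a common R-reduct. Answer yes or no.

Reduce t₁ = pair(f(m(c, pair(pair(0, 0), c), 0), 0), f(0, pair(pair(pair(0, c), pair(c, f(0, pair(0, pair(c, c))))), pair(c, pair(pair(0, c), 0))))):
1. pair(f(m(c, pair(pair(0, 0), c), 0), 0), f(0, pair(pair(pair(0, c), pair(c, f(0, pair(0, pair(c, c))))), pair(c, pair(pair(0, c), 0)))))  →  pair(c, f(0, pair(pair(pair(0, c), pair(c, f(0, pair(0, pair(c, c))))), pair(c, pair(pair(0, c), 0)))))   [R4 at 1]
2. pair(c, f(0, pair(pair(pair(0, c), pair(c, f(0, pair(0, pair(c, c))))), pair(c, pair(pair(0, c), 0)))))  →  pair(c, pair(pair(0, c), 0))   [R5 at 2]

Reduce t₂ = f(0, pair(f(0, pair(pair(c, c), pair(0, c))), pair(f(0, pair(pair(c, 0), pair(c, c))), pair(pair(c, c), c)))):
1. f(0, pair(f(0, pair(pair(c, c), pair(0, c))), pair(f(0, pair(pair(c, 0), pair(c, c))), pair(pair(c, c), c))))  →  f(0, pair(pair(0, 0), pair(f(0, pair(pair(c, 0), pair(c, c))), pair(pair(c, c), c))))   [R1 at 2.1]
2. f(0, pair(pair(0, 0), pair(f(0, pair(pair(c, 0), pair(c, c))), pair(pair(c, c), c))))  →  f(0, pair(pair(0, 0), pair(c, pair(pair(c, c), c))))   [R5 at 2.2.1]
3. f(0, pair(pair(0, 0), pair(c, pair(pair(c, c), c))))  →  pair(pair(c, c), c)   [R5 at ε]

no — NF(t₁) = pair(c, pair(pair(0, c), 0)), NF(t₂) = pair(pair(c, c), c)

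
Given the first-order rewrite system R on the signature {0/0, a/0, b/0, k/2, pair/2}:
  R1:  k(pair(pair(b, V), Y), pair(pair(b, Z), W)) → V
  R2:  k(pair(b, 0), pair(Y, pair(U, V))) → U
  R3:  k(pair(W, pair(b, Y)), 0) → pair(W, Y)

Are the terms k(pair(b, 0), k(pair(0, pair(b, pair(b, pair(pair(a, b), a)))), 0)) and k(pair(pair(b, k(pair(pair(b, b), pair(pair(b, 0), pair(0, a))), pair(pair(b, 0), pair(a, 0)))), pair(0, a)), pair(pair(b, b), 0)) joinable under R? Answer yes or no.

Reduce t₁ = k(pair(b, 0), k(pair(0, pair(b, pair(b, pair(pair(a, b), a)))), 0)):
1. k(pair(b, 0), k(pair(0, pair(b, pair(b, pair(pair(a, b), a)))), 0))  →  k(pair(b, 0), pair(0, pair(b, pair(pair(a, b), a))))   [R3 at 2]
2. k(pair(b, 0), pair(0, pair(b, pair(pair(a, b), a))))  →  b   [R2 at ε]

Reduce t₂ = k(pair(pair(b, k(pair(pair(b, b), pair(pair(b, 0), pair(0, a))), pair(pair(b, 0), pair(a, 0)))), pair(0, a)), pair(pair(b, b), 0)):
1. k(pair(pair(b, k(pair(pair(b, b), pair(pair(b, 0), pair(0, a))), pair(pair(b, 0), pair(a, 0)))), pair(0, a)), pair(pair(b, b), 0))  →  k(pair(pair(b, b), pair(pair(b, 0), pair(0, a))), pair(pair(b, 0), pair(a, 0)))   [R1 at ε]
2. k(pair(pair(b, b), pair(pair(b, 0), pair(0, a))), pair(pair(b, 0), pair(a, 0)))  →  b   [R1 at ε]

yes — NF(t₁) = b, NF(t₂) = b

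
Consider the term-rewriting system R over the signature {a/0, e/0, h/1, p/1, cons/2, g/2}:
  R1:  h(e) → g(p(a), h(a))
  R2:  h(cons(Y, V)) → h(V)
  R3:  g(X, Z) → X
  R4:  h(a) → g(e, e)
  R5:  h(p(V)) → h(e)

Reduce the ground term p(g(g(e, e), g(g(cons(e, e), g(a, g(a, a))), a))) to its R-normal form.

p(e)

1. p(g(g(e, e), g(g(cons(e, e), g(a, g(a, a))), a)))  →  p(g(e, e))   [R3 at 1]
2. p(g(e, e))  →  p(e)   [R3 at 1]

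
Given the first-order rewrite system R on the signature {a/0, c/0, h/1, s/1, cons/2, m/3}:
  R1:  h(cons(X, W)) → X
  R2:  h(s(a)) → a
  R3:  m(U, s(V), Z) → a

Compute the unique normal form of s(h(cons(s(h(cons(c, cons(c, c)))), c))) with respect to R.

s(s(c))

1. s(h(cons(s(h(cons(c, cons(c, c)))), c)))  →  s(s(h(cons(c, cons(c, c)))))   [R1 at 1]
2. s(s(h(cons(c, cons(c, c)))))  →  s(s(c))   [R1 at 1.1]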